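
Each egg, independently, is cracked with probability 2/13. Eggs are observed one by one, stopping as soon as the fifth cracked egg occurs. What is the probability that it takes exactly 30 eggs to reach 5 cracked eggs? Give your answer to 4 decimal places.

Y = trial on which the fifth success occurs; negative binomial, r=5, p=0.153846.
P(Y=30) = C(29,4) · p^5 · (1−p)^25
= 23751 · 8.6185e-05 · 0.015354 = 0.031430

0.0314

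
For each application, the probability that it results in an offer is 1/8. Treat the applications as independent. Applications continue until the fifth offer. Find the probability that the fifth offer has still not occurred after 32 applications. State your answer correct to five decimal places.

0.62913

Needing more than 32 applications ⇔ fewer than 5 successes in the first 32. With X ~ Binomial(32, 0.125), P(Y > 32) = P(X ≤ 4).
  k=0: C(32,0)·0.125^0·0.875^32 = 0.0139398
  k=1: C(32,1)·0.125^1·0.875^31 = 0.0637250
  k=2: C(32,2)·0.125^2·0.875^30 = 0.1411053
  k=3: C(32,3)·0.125^3·0.875^29 = 0.2015790
  k=4: C(32,4)·0.125^4·0.875^28 = 0.2087782
P(X ≤ 4) = 0.6291273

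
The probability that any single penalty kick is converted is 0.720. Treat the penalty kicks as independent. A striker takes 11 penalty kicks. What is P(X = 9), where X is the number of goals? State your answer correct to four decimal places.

0.2242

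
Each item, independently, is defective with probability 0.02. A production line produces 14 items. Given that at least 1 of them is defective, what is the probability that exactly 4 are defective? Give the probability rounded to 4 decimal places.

0.0005

X ~ Binomial(14, 0.02). Want P(X=4 | X≥1) = P(X=4) / P(X≥1).
P(X=4) = C(14,4)·0.02^4·0.98^10 = 0.000131
P(X≥1) = 1 − 0.753642 = 0.246358
Ratio = 0.000131 / 0.246358 = 0.000531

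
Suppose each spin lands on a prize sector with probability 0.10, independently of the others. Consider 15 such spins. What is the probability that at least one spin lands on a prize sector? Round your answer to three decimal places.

0.794

P(at least one) = 1 − P(none) = 1 − (1 − 0.10)^15
= 1 − 0.20589 = 0.79411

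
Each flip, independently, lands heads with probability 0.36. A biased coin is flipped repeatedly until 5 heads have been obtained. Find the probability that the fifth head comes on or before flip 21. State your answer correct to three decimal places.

0.922

Finishing within 21 flips ⇔ at least 5 successes in the first 21. With X ~ Binomial(21, 0.36), P(Y ≤ 21) = 1 − P(X ≤ 4).
  k=0: C(21,0)·0.36^0·0.64^21 = 0.00009
  k=1: C(21,1)·0.36^1·0.64^20 = 0.00100
  k=2: C(21,2)·0.36^2·0.64^19 = 0.00565
  k=3: C(21,3)·0.36^3·0.64^18 = 0.02014
  k=4: C(21,4)·0.36^4·0.64^17 = 0.05097
1 − 0.07785 = 0.92215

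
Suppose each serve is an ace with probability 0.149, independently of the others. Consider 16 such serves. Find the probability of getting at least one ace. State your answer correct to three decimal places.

0.924

P(at least one) = 1 − P(none) = 1 − (1 − 0.149)^16
= 1 − 0.07566 = 0.92434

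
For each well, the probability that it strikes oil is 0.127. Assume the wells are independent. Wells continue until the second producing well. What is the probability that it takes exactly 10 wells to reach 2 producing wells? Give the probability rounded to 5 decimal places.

0.04897

Y = trial on which the second success occurs; negative binomial, r=2, p=0.127.
P(Y=10) = C(9,1) · p^2 · (1−p)^8
= 9 · 0.016129 · 0.33738 = 0.0489738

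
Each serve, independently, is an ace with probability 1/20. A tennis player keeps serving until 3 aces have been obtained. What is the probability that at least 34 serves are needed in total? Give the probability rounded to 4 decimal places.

0.7728

Needing more than 33 serves ⇔ fewer than 3 successes in the first 33. With X ~ Binomial(33, 0.05), P(Y > 33) = P(X ≤ 2).
  k=0: C(33,0)·0.05^0·0.95^33 = 0.184026
  k=1: C(33,1)·0.05^1·0.95^32 = 0.319624
  k=2: C(33,2)·0.05^2·0.95^31 = 0.269157
P(X ≤ 2) = 0.772807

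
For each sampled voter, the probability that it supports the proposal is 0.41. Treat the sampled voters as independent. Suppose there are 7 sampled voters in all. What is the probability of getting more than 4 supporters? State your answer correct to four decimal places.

0.1063

X ~ Binomial(7, 0.41); P(X ≥ 5) = Σ C(7,k) p^k (1−p)^(7−k) over k:
  k=5: C(7,5)·0.41^5·0.59^2 = 0.084692
  k=6: C(7,6)·0.41^6·0.59^1 = 0.019618
  k=7: C(7,7)·0.41^7·0.59^0 = 0.001948
Total = 0.106258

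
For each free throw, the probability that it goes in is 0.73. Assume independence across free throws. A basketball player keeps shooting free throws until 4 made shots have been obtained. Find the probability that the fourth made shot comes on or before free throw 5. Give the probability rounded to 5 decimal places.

0.59068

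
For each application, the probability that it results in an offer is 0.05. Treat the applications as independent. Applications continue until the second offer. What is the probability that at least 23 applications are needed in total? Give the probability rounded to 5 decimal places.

0.69815

Needing more than 22 applications ⇔ fewer than 2 successes in the first 22. With X ~ Binomial(22, 0.05), P(Y > 22) = P(X ≤ 1).
  k=0: C(22,0)·0.05^0·0.95^22 = 0.3235335
  k=1: C(22,1)·0.05^1·0.95^21 = 0.3746178
P(X ≤ 1) = 0.6981513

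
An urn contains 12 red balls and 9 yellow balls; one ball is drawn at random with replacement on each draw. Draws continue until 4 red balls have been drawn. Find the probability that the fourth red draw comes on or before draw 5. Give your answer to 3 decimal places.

0.289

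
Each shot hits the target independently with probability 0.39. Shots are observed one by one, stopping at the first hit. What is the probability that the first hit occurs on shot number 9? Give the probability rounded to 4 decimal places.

Geometric (trials to first success), p = 0.39.
P(Y = 9) = (1−p)^8 · p = 0.019171 · 0.39 = 0.007477

0.0075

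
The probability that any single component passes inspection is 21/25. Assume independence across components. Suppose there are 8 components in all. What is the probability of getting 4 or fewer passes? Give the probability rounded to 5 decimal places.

0.02667

X ~ Binomial(8, 0.84); P(X ≤ 4) = Σ C(8,k) p^k (1−p)^(8−k) over k:
  k=0: C(8,0)·0.84^0·0.16^8 = 0.0000004
  k=1: C(8,1)·0.84^1·0.16^7 = 0.0000180
  k=2: C(8,2)·0.84^2·0.16^6 = 0.0003315
  k=3: C(8,3)·0.84^3·0.16^5 = 0.0034804
  k=4: C(8,4)·0.84^4·0.16^4 = 0.0228399
Total = 0.0266703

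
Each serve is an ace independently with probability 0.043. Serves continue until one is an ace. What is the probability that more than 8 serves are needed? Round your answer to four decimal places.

Y = number of serves to the first success; geometric, p = 0.043.
P(Y > 8) = P(first 8 all fail) = (1−p)^8 = 0.703551

0.7036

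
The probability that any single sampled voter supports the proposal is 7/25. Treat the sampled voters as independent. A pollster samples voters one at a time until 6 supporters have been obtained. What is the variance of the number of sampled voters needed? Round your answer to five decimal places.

Y = total sampled voters until the sixth success; negative binomial with r=6, p=0.28.
Var(Y) = r(1−p)/p² = 6·0.72 / 0.28² = 55.1020408

55.10204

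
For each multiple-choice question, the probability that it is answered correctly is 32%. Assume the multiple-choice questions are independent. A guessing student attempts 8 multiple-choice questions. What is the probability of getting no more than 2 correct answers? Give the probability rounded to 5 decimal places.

X ~ Binomial(8, 0.32); P(X ≤ 2) = Σ C(8,k) p^k (1−p)^(8−k) over k:
  k=0: C(8,0)·0.32^0·0.68^8 = 0.0457163
  k=1: C(8,1)·0.32^1·0.68^7 = 0.1721085
  k=2: C(8,2)·0.32^2·0.68^6 = 0.2834728
Total = 0.5012977

0.50130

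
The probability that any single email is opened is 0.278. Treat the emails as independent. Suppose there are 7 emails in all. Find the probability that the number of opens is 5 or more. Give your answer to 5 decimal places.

X ~ Binomial(7, 0.278); P(X ≥ 5) = Σ C(7,k) p^k (1−p)^(7−k) over k:
  k=5: C(7,5)·0.278^5·0.722^2 = 0.0181768
  k=6: C(7,6)·0.278^6·0.722^1 = 0.0023329
  k=7: C(7,7)·0.278^7·0.722^0 = 0.0001283
Total = 0.0206381

0.02064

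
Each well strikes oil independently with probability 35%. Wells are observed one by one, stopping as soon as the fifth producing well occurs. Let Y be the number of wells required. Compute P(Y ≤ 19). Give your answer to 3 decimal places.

0.850

Finishing within 19 wells ⇔ at least 5 successes in the first 19. With X ~ Binomial(19, 0.35), P(Y ≤ 19) = 1 − P(X ≤ 4).
  k=0: C(19,0)·0.35^0·0.65^19 = 0.00028
  k=1: C(19,1)·0.35^1·0.65^18 = 0.00285
  k=2: C(19,2)·0.35^2·0.65^17 = 0.01382
  k=3: C(19,3)·0.35^3·0.65^16 = 0.04218
  k=4: C(19,4)·0.35^4·0.65^15 = 0.09086
1 − 0.15000 = 0.85000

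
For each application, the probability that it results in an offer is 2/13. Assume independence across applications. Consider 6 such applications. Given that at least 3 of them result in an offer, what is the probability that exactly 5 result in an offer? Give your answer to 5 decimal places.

0.00865

X ~ Binomial(6, 0.153846). Want P(X=5 | X≥3) = P(X=5) / P(X≥3).
P(X=5) = C(6,5)·0.153846^5·0.846154^1 = 0.0004376
P(X≥3) = 1 − 0.3670253 − 0.4003912 − 0.1819960 = 0.0505875
Ratio = 0.0004376 / 0.0505875 = 0.0086495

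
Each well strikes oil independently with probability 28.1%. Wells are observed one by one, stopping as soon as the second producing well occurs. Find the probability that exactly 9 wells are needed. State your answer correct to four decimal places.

0.0627

Y = trial on which the second success occurs; negative binomial, r=2, p=0.281.
P(Y=9) = C(8,1) · p^2 · (1−p)^7
= 8 · 0.078961 · 0.099335 = 0.062749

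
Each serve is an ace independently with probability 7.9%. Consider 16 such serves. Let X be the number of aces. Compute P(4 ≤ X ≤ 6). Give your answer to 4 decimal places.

0.0327

X ~ Binomial(16, 0.079); P(4 ≤ X ≤ 6) = Σ C(16,k) p^k (1−p)^(16−k) over k:
  k=4: C(16,4)·0.079^4·0.921^12 = 0.026406
  k=5: C(16,5)·0.079^5·0.921^11 = 0.005436
  k=6: C(16,6)·0.079^6·0.921^10 = 0.000855
Total = 0.032696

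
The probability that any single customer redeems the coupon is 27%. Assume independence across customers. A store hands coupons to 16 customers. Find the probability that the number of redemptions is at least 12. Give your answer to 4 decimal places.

X ~ Binomial(16, 0.27); P(X ≥ 12) = Σ C(16,k) p^k (1−p)^(16−k) over k:
  k=12: C(16,12)·0.27^12·0.73^4 = 0.000078
  k=13: C(16,13)·0.27^13·0.73^3 = 0.000009
  k=14: C(16,14)·0.27^14·0.73^2 = 0.000001
  k=15: C(16,15)·0.27^15·0.73^1 = 0.000000
  k=16: C(16,16)·0.27^16·0.73^0 = 0.000000
Total = 0.000087

0.0001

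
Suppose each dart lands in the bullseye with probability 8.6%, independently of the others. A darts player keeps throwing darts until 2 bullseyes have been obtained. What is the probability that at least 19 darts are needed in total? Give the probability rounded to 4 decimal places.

Needing more than 18 darts ⇔ fewer than 2 successes in the first 18. With X ~ Binomial(18, 0.086), P(Y > 18) = P(X ≤ 1).
  k=0: C(18,0)·0.086^0·0.914^18 = 0.198167
  k=1: C(18,1)·0.086^1·0.914^17 = 0.335627
P(X ≤ 1) = 0.533794

0.5338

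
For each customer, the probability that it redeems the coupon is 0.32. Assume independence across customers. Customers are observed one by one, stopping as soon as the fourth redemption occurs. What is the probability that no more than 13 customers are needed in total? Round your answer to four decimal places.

Finishing within 13 customers ⇔ at least 4 successes in the first 13. With X ~ Binomial(13, 0.32), P(Y ≤ 13) = 1 − P(X ≤ 3).
  k=0: C(13,0)·0.32^0·0.68^13 = 0.006647
  k=1: C(13,1)·0.32^1·0.68^12 = 0.040663
  k=2: C(13,2)·0.32^2·0.68^11 = 0.114813
  k=3: C(13,3)·0.32^3·0.68^10 = 0.198109
1 − 0.360233 = 0.639767

0.6398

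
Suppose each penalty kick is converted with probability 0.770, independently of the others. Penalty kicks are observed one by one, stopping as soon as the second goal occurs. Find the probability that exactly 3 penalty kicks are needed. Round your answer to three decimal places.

Y = trial on which the second success occurs; negative binomial, r=2, p=0.77.
P(Y=3) = C(2,1) · p^2 · (1−p)^1
= 2 · 0.5929 · 0.23 = 0.27273

0.273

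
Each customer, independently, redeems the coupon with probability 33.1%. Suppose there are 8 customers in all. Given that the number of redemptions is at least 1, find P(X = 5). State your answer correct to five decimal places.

X ~ Binomial(8, 0.331). Want P(X=5 | X≥1) = P(X=5) / P(X≥1).
P(X=5) = C(8,5)·0.331^5·0.669^3 = 0.0666203
P(X≥1) = 1 − 0.0401244 = 0.9598756
Ratio = 0.0666203 / 0.9598756 = 0.0694051

0.06941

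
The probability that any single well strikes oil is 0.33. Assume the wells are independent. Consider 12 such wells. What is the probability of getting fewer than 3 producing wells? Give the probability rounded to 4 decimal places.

0.1876

X ~ Binomial(12, 0.33); P(X ≤ 2) = Σ C(12,k) p^k (1−p)^(12−k) over k:
  k=0: C(12,0)·0.33^0·0.67^12 = 0.008183
  k=1: C(12,1)·0.33^1·0.67^11 = 0.048364
  k=2: C(12,2)·0.33^2·0.67^10 = 0.131015
Total = 0.187561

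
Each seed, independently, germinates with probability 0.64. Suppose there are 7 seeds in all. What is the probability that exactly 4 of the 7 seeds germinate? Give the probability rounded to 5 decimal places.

X ~ Binomial(n=7, p=0.64).
P(X=4) = C(7,4) · p^4 · (1−p)^3
= 35 · 0.16777 · 0.046656 = 0.2739652

0.27397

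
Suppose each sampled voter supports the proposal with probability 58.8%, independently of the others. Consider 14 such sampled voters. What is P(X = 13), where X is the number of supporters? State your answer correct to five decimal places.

X ~ Binomial(n=14, p=0.588).
P(X=13) = C(14,13) · p^13 · (1−p)^1
= 14 · 0.0010044 · 0.412 = 0.0057934

0.00579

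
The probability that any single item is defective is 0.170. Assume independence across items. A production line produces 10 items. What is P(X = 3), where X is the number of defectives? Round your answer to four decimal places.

X ~ Binomial(n=10, p=0.17).
P(X=3) = C(10,3) · p^3 · (1−p)^7
= 120 · 0.004913 · 0.27136 = 0.159983

0.1600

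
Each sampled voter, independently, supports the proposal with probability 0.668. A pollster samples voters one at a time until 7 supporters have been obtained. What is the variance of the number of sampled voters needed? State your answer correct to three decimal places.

Y = total sampled voters until the seventh success; negative binomial with r=7, p=0.668.
Var(Y) = r(1−p)/p² = 7·0.332 / 0.668² = 5.20815

5.208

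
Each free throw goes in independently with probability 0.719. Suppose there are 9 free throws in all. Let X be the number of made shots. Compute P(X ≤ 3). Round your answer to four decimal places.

0.0182

X ~ Binomial(9, 0.719); P(X ≤ 3) = Σ C(9,k) p^k (1−p)^(9−k) over k:
  k=0: C(9,0)·0.719^0·0.281^9 = 0.000011
  k=1: C(9,1)·0.719^1·0.281^8 = 0.000252
  k=2: C(9,2)·0.719^2·0.281^7 = 0.002575
  k=3: C(9,3)·0.719^3·0.281^6 = 0.015371
Total = 0.018208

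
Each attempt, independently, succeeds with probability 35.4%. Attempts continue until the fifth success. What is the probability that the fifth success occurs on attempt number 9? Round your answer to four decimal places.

Y = trial on which the fifth success occurs; negative binomial, r=5, p=0.354.
P(Y=9) = C(8,4) · p^5 · (1−p)^4
= 70 · 0.0055593 · 0.17415 = 0.067771

0.0678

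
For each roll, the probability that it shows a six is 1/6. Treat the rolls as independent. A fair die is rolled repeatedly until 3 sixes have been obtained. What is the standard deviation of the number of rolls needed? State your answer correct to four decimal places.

Y = total rolls until the third success; negative binomial with r=3, p=0.166667.
SD(Y) = √[r(1−p)/p²] = √(90.000000) = 9.486833

9.4868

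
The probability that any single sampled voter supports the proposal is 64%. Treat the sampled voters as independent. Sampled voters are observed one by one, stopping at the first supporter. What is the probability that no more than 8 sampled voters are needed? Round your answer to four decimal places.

Y = number of sampled voters to the first success; geometric, p = 0.64.
P(Y ≤ 8) = 1 − (1−p)^8 = 1 − 0.000282 = 0.999718

0.9997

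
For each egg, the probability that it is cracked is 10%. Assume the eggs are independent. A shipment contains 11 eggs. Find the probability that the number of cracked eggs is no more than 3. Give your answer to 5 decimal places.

0.98147

X ~ Binomial(11, 0.10); P(X ≤ 3) = Σ C(11,k) p^k (1−p)^(11−k) over k:
  k=0: C(11,0)·0.10^0·0.90^11 = 0.3138106
  k=1: C(11,1)·0.10^1·0.90^10 = 0.3835463
  k=2: C(11,2)·0.10^2·0.90^9 = 0.2130813
  k=3: C(11,3)·0.10^3·0.90^8 = 0.0710271
Total = 0.9814652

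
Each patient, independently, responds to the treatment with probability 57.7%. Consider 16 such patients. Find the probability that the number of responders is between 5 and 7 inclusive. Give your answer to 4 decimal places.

X ~ Binomial(16, 0.577); P(5 ≤ X ≤ 7) = Σ C(16,k) p^k (1−p)^(16−k) over k:
  k=5: C(16,5)·0.577^5·0.423^11 = 0.021672
  k=6: C(16,6)·0.577^6·0.423^10 = 0.054198
  k=7: C(16,7)·0.577^7·0.423^9 = 0.105614
Total = 0.181484

0.1815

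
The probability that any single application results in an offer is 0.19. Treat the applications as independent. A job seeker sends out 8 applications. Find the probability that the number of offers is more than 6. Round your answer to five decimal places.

0.00006

X ~ Binomial(8, 0.19); P(X ≥ 7) = Σ C(8,k) p^k (1−p)^(8−k) over k:
  k=7: C(8,7)·0.19^7·0.81^1 = 0.0000579
  k=8: C(8,8)·0.19^8·0.81^0 = 0.0000017
Total = 0.0000596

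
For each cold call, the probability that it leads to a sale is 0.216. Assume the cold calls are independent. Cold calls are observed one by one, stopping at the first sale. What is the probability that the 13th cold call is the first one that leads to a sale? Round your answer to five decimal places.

0.01165

Geometric (trials to first success), p = 0.216.
P(Y = 13) = (1−p)^12 · p = 0.053925 · 0.216 = 0.0116479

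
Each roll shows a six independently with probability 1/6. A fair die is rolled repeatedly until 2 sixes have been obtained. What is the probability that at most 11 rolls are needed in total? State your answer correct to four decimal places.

Finishing within 11 rolls ⇔ at least 2 successes in the first 11. With X ~ Binomial(11, 0.166667), P(Y ≤ 11) = 1 − P(X ≤ 1).
  k=0: C(11,0)·0.166667^0·0.833333^11 = 0.134588
  k=1: C(11,1)·0.166667^1·0.833333^10 = 0.296094
1 − 0.430682 = 0.569318

0.5693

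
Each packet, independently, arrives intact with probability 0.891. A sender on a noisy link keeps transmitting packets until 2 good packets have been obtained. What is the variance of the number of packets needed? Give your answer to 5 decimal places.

0.27460

Y = total packets until the second success; negative binomial with r=2, p=0.891.
Var(Y) = r(1−p)/p² = 2·0.109 / 0.891² = 0.2746003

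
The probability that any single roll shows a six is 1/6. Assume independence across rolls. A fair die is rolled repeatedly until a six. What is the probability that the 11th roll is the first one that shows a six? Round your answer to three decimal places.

0.027

Geometric (trials to first success), p = 0.166667.
P(Y = 11) = (1−p)^10 · p = 0.16151 · 0.166667 = 0.02692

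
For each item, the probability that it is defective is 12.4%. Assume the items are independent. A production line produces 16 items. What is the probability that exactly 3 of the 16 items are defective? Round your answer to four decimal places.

0.1910

X ~ Binomial(n=16, p=0.124).
P(X=3) = C(16,3) · p^3 · (1−p)^13
= 560 · 0.0019066 · 0.17888 = 0.190988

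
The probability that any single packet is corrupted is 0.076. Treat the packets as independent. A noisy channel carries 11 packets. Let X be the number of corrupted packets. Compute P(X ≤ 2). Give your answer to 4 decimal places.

X ~ Binomial(11, 0.076); P(X ≤ 2) = Σ C(11,k) p^k (1−p)^(11−k) over k:
  k=0: C(11,0)·0.076^0·0.924^11 = 0.419171
  k=1: C(11,1)·0.076^1·0.924^10 = 0.379250
  k=2: C(11,2)·0.076^2·0.924^9 = 0.155969
Total = 0.954391

0.9544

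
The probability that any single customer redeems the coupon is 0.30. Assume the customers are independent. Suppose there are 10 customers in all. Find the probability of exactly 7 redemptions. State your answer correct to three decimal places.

X ~ Binomial(n=10, p=0.30).
P(X=7) = C(10,7) · p^7 · (1−p)^3
= 120 · 0.0002187 · 0.343 = 0.00900

0.009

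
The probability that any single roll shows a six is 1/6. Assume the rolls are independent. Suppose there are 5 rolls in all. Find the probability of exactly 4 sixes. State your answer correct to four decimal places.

X ~ Binomial(n=5, p=0.166667).
P(X=4) = C(5,4) · p^4 · (1−p)^1
= 5 · 0.0007716 · 0.83333 = 0.003215

0.0032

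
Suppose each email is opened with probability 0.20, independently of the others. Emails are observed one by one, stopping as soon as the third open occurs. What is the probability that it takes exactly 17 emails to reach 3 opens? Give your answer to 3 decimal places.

0.042

Y = trial on which the third success occurs; negative binomial, r=3, p=0.20.
P(Y=17) = C(16,2) · p^3 · (1−p)^14
= 120 · 0.008 · 0.04398 = 0.04222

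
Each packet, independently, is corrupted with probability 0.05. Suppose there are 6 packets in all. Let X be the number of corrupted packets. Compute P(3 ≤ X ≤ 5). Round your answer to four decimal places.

0.0022

X ~ Binomial(6, 0.05); P(3 ≤ X ≤ 5) = Σ C(6,k) p^k (1−p)^(6−k) over k:
  k=3: C(6,3)·0.05^3·0.95^3 = 0.002143
  k=4: C(6,4)·0.05^4·0.95^2 = 0.000085
  k=5: C(6,5)·0.05^5·0.95^1 = 0.000002
Total = 0.002230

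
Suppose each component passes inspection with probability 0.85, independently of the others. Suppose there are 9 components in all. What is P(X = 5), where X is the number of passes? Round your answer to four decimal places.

X ~ Binomial(n=9, p=0.85).
P(X=5) = C(9,5) · p^5 · (1−p)^4
= 126 · 0.44371 · 0.00050625 = 0.028303

0.0283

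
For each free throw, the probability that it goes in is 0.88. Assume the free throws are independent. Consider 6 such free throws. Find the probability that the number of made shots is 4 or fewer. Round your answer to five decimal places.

X ~ Binomial(6, 0.88); P(X ≤ 4) = Σ C(6,k) p^k (1−p)^(6−k) over k:
  k=0: C(6,0)·0.88^0·0.12^6 = 0.0000030
  k=1: C(6,1)·0.88^1·0.12^5 = 0.0001314
  k=2: C(6,2)·0.88^2·0.12^4 = 0.0024087
  k=3: C(6,3)·0.88^3·0.12^3 = 0.0235517
  k=4: C(6,4)·0.88^4·0.12^2 = 0.1295342
Total = 0.1556289

0.15563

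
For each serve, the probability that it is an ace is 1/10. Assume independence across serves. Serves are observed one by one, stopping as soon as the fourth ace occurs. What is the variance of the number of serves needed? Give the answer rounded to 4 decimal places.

Y = total serves until the fourth success; negative binomial with r=4, p=0.10.
Var(Y) = r(1−p)/p² = 4·0.90 / 0.10² = 360.000000

360.0000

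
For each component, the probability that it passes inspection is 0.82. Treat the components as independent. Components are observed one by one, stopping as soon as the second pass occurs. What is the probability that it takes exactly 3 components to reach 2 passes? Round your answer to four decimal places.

0.2421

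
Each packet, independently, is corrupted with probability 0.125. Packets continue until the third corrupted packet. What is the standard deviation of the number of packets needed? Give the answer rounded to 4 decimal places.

Y = total packets until the third success; negative binomial with r=3, p=0.125.
SD(Y) = √[r(1−p)/p²] = √(168.000000) = 12.961481

12.9615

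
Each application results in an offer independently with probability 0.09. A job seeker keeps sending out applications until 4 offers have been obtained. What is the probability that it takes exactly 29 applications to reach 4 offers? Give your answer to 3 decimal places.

Y = trial on which the fourth success occurs; negative binomial, r=4, p=0.09.
P(Y=29) = C(28,3) · p^4 · (1−p)^25
= 3276 · 6.561e-05 · 0.094631 = 0.02034

0.020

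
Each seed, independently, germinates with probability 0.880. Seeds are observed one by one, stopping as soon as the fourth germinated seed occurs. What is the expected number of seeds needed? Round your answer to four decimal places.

4.5455

Y = total seeds until the fourth success; negative binomial with r=4, p=0.88.
E[Y] = r / p = 4 / 0.88 = 4.545455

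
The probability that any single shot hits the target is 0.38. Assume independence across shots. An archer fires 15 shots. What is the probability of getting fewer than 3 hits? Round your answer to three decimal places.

0.038

X ~ Binomial(15, 0.38); P(X ≤ 2) = Σ C(15,k) p^k (1−p)^(15−k) over k:
  k=0: C(15,0)·0.38^0·0.62^15 = 0.00077
  k=1: C(15,1)·0.38^1·0.62^14 = 0.00707
  k=2: C(15,2)·0.38^2·0.62^13 = 0.03033
Total = 0.03817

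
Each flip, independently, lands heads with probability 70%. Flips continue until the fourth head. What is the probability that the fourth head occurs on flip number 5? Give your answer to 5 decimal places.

Y = trial on which the fourth success occurs; negative binomial, r=4, p=0.70.
P(Y=5) = C(4,3) · p^4 · (1−p)^1
= 4 · 0.2401 · 0.3 = 0.2881200

0.28812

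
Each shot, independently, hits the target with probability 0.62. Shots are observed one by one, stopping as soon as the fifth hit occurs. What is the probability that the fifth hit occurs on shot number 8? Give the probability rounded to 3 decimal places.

Y = trial on which the fifth success occurs; negative binomial, r=5, p=0.62.
P(Y=8) = C(7,4) · p^5 · (1−p)^3
= 35 · 0.091613 · 0.054872 = 0.17595

0.176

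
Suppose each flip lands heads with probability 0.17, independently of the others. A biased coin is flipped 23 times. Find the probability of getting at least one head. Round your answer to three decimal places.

0.986

P(at least one) = 1 − P(none) = 1 − (1 − 0.17)^23
= 1 − 0.01377 = 0.98623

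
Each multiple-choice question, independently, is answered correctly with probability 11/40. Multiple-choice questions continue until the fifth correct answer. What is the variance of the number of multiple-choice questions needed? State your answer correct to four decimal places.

47.9339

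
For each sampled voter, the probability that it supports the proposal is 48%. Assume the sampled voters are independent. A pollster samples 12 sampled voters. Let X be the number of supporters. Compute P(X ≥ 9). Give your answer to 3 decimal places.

0.056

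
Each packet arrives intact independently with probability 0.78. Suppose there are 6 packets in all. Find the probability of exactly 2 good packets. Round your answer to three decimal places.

0.021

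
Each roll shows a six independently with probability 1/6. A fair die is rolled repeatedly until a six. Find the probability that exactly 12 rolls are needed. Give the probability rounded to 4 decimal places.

0.0224

Geometric (trials to first success), p = 0.166667.
P(Y = 12) = (1−p)^11 · p = 0.13459 · 0.166667 = 0.022431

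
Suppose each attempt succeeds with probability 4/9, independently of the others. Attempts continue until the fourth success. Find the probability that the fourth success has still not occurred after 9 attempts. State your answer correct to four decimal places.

Needing more than 9 attempts ⇔ fewer than 4 successes in the first 9. With X ~ Binomial(9, 0.444444), P(Y > 9) = P(X ≤ 3).
  k=0: C(9,0)·0.444444^0·0.555556^9 = 0.005041
  k=1: C(9,1)·0.444444^1·0.555556^8 = 0.036298
  k=2: C(9,2)·0.444444^2·0.555556^7 = 0.116153
  k=3: C(9,3)·0.444444^3·0.555556^6 = 0.216819
P(X ≤ 3) = 0.374311

0.3743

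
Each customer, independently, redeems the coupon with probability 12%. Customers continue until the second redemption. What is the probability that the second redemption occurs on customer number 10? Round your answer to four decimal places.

Y = trial on which the second success occurs; negative binomial, r=2, p=0.12.
P(Y=10) = C(9,1) · p^2 · (1−p)^8
= 9 · 0.0144 · 0.35963 = 0.046609

0.0466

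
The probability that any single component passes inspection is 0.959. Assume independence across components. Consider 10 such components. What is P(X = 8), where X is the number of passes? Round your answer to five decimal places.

0.05412

X ~ Binomial(n=10, p=0.959).
P(X=8) = C(10,8) · p^8 · (1−p)^2
= 45 · 0.7154 · 0.001681 = 0.0541164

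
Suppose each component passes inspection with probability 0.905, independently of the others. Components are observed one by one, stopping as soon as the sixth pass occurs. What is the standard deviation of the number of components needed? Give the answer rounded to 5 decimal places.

Y = total components until the sixth success; negative binomial with r=6, p=0.905.
SD(Y) = √[r(1−p)/p²] = √(0.6959495) = 0.8342358

0.83424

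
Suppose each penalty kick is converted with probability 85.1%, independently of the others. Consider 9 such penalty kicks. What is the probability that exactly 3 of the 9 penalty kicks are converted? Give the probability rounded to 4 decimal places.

0.0006

X ~ Binomial(n=9, p=0.851).
P(X=3) = C(9,3) · p^3 · (1−p)^6
= 84 · 0.6163 · 1.0943e-05 = 0.000566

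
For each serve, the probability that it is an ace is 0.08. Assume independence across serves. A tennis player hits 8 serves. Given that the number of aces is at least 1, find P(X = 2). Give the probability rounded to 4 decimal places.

X ~ Binomial(8, 0.08). Want P(X=2 | X≥1) = P(X=2) / P(X≥1).
P(X=2) = C(8,2)·0.08^2·0.92^6 = 0.108659
P(X≥1) = 1 − 0.513219 = 0.486781
Ratio = 0.108659 / 0.486781 = 0.223219

0.2232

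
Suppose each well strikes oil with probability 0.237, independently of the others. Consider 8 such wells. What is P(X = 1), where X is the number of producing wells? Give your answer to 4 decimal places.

0.2854

X ~ Binomial(n=8, p=0.237).
P(X=1) = C(8,1) · p^1 · (1−p)^7
= 8 · 0.237 · 0.15055 = 0.285437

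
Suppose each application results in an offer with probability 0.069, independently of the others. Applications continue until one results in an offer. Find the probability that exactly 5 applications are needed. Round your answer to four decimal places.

0.0518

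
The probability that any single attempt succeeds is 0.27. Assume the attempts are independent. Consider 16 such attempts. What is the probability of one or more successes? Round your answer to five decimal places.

P(at least one) = 1 − P(none) = 1 − (1 − 0.27)^16
= 1 − 0.0065038 = 0.9934962

0.99350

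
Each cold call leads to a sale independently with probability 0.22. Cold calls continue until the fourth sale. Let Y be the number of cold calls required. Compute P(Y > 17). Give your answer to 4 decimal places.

0.4667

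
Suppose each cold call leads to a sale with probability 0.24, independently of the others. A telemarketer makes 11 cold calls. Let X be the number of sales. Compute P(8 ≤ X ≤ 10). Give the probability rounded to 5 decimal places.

0.00089

X ~ Binomial(11, 0.24); P(8 ≤ X ≤ 10) = Σ C(11,k) p^k (1−p)^(11−k) over k:
  k=8: C(11,8)·0.24^8·0.76^3 = 0.0007973
  k=9: C(11,9)·0.24^9·0.76^2 = 0.0000839
  k=10: C(11,10)·0.24^10·0.76^1 = 0.0000053
Total = 0.0008865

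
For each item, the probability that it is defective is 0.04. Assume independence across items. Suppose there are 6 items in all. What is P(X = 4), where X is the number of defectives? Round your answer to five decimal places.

X ~ Binomial(n=6, p=0.04).
P(X=4) = C(6,4) · p^4 · (1−p)^2
= 15 · 2.56e-06 · 0.9216 = 0.0000354

0.00004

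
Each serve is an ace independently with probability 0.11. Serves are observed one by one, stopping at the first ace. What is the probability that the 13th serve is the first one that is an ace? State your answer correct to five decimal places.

0.02717

Geometric (trials to first success), p = 0.11.
P(Y = 13) = (1−p)^12 · p = 0.24699 · 0.11 = 0.0271689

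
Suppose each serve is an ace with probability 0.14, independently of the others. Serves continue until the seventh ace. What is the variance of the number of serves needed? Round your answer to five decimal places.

Y = total serves until the seventh success; negative binomial with r=7, p=0.14.
Var(Y) = r(1−p)/p² = 7·0.86 / 0.14² = 307.1428571

307.14286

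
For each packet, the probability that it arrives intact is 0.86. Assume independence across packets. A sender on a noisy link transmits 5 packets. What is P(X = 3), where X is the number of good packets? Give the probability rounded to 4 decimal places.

X ~ Binomial(n=5, p=0.86).
P(X=3) = C(5,3) · p^3 · (1−p)^2
= 10 · 0.63606 · 0.0196 = 0.124667

0.1247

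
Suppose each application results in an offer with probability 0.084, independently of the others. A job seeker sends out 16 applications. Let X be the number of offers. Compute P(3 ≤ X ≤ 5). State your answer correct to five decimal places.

X ~ Binomial(16, 0.084); P(3 ≤ X ≤ 5) = Σ C(16,k) p^k (1−p)^(16−k) over k:
  k=3: C(16,3)·0.084^3·0.916^13 = 0.1060882
  k=4: C(16,4)·0.084^4·0.916^12 = 0.0316180
  k=5: C(16,5)·0.084^5·0.916^11 = 0.0069587
Total = 0.1446649

0.14466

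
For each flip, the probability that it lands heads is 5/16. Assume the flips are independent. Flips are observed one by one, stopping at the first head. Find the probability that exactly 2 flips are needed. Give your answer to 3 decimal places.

0.215

Geometric (trials to first success), p = 0.3125.
P(Y = 2) = (1−p)^1 · p = 0.6875 · 0.3125 = 0.21484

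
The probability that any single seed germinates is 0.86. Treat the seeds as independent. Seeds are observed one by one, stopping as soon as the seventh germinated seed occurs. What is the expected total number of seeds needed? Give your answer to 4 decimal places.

Y = total seeds until the seventh success; negative binomial with r=7, p=0.86.
E[Y] = r / p = 7 / 0.86 = 8.139535

8.1395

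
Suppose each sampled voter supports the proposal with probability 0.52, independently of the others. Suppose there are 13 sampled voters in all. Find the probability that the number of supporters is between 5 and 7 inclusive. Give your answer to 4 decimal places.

0.5528

X ~ Binomial(13, 0.52); P(5 ≤ X ≤ 7) = Σ C(13,k) p^k (1−p)^(13−k) over k:
  k=5: C(13,5)·0.52^5·0.48^8 = 0.137888
  k=6: C(13,6)·0.52^6·0.48^7 = 0.199171
  k=7: C(13,7)·0.52^7·0.48^6 = 0.215769
Total = 0.552827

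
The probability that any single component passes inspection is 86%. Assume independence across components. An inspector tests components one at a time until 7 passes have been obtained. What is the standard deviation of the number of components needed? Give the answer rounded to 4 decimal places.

1.1511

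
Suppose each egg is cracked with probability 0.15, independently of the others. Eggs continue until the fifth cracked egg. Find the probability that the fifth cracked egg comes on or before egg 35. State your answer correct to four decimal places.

Finishing within 35 eggs ⇔ at least 5 successes in the first 35. With X ~ Binomial(35, 0.15), P(Y ≤ 35) = 1 − P(X ≤ 4).
  k=0: C(35,0)·0.15^0·0.85^35 = 0.003386
  k=1: C(35,1)·0.15^1·0.85^34 = 0.020912
  k=2: C(35,2)·0.15^2·0.85^33 = 0.062737
  k=3: C(35,3)·0.15^3·0.85^32 = 0.121784
  k=4: C(35,4)·0.15^4·0.85^31 = 0.171930
1 − 0.380749 = 0.619251

0.6193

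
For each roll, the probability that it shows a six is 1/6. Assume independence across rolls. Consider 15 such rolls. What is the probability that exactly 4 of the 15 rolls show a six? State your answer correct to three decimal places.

0.142

X ~ Binomial(n=15, p=0.166667).
P(X=4) = C(15,4) · p^4 · (1−p)^11
= 1365 · 0.0007716 · 0.13459 = 0.14175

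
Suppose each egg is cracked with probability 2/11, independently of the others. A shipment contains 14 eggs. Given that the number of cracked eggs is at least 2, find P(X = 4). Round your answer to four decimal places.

0.1955

X ~ Binomial(14, 0.181818). Want P(X=4 | X≥2) = P(X=4) / P(X≥2).
P(X=4) = C(14,4)·0.181818^4·0.818182^10 = 0.147056
P(X≥2) = 1 − 0.060242 − 0.187419 = 0.752339
Ratio = 0.147056 / 0.752339 = 0.195464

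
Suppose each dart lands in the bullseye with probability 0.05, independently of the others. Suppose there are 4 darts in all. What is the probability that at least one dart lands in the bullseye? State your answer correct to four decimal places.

P(at least one) = 1 − P(none) = 1 − (1 − 0.05)^4
= 1 − 0.814506 = 0.185494

0.1855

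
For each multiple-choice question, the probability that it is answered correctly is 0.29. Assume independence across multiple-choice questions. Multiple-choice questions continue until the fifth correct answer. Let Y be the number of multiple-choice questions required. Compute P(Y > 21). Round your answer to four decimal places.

0.2271

Needing more than 21 multiple-choice questions ⇔ fewer than 5 successes in the first 21. With X ~ Binomial(21, 0.29), P(Y > 21) = P(X ≤ 4).
  k=0: C(21,0)·0.29^0·0.71^21 = 0.000752
  k=1: C(21,1)·0.29^1·0.71^20 = 0.006453
  k=2: C(21,2)·0.29^2·0.71^19 = 0.026359
  k=3: C(21,3)·0.29^3·0.71^18 = 0.068186
  k=4: C(21,4)·0.29^4·0.71^17 = 0.125328
P(X ≤ 4) = 0.227078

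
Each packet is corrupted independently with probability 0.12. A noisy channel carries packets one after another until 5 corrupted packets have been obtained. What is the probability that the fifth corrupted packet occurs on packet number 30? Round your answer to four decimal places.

0.0242

Y = trial on which the fifth success occurs; negative binomial, r=5, p=0.12.
P(Y=30) = C(29,4) · p^5 · (1−p)^25
= 23751 · 2.4883e-05 · 0.040932 = 0.024191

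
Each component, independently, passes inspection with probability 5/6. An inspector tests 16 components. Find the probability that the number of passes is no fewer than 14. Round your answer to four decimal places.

X ~ Binomial(16, 0.833333); P(X ≥ 14) = Σ C(16,k) p^k (1−p)^(16−k) over k:
  k=14: C(16,14)·0.833333^14·0.166667^2 = 0.259622
  k=15: C(16,15)·0.833333^15·0.166667^1 = 0.173081
  k=16: C(16,16)·0.833333^16·0.166667^0 = 0.054088
Total = 0.486791

0.4868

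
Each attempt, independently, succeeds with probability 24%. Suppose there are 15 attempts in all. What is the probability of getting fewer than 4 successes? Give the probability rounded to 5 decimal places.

X ~ Binomial(15, 0.24); P(X ≤ 3) = Σ C(15,k) p^k (1−p)^(15−k) over k:
  k=0: C(15,0)·0.24^0·0.76^15 = 0.0163006
  k=1: C(15,1)·0.24^1·0.76^14 = 0.0772134
  k=2: C(15,2)·0.24^2·0.76^13 = 0.1706823
  k=3: C(15,3)·0.24^3·0.76^12 = 0.2335653
Total = 0.4977616

0.49776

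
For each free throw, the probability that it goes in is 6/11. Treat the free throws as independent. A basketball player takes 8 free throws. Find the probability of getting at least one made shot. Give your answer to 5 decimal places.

P(at least one) = 1 − P(none) = 1 − (1 − 0.545455)^8
= 1 − 0.0018223 = 0.9981777

0.99818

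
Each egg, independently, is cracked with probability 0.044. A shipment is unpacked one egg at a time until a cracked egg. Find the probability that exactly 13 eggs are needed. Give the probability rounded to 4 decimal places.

0.0256

Geometric (trials to first success), p = 0.044.
P(Y = 13) = (1−p)^12 · p = 0.58277 · 0.044 = 0.025642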